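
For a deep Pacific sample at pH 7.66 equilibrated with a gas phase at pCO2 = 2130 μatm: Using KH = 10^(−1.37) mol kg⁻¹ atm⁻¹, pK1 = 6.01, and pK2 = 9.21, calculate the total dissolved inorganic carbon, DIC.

DIC = 4.26 mmol/kg

[CO2*] = KH · pCO2 = 10^(−1.37) × 2130×10^-6 = 9.086×10^-5 mol/kg
α₀ = 1/(1 + K1/[H⁺] + K1K2/[H⁺]²) = 1/(1 + 10^+1.65 + 10^+0.10) = 0.02131
DIC = [CO2*]/α₀ = 9.086×10^-5 / 0.02131 = 4.26 mmol/kg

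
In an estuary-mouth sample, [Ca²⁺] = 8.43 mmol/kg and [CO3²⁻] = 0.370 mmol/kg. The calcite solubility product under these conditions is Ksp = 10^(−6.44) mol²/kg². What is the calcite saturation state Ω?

Ω = 8.59

Ksp = 10^(−6.44) = 3.631×10^-7
Ω = [Ca²⁺][CO3²⁻]/Ksp = (8.43×10^-3)(0.370×10^-3) / 3.631×10^-7 = 8.59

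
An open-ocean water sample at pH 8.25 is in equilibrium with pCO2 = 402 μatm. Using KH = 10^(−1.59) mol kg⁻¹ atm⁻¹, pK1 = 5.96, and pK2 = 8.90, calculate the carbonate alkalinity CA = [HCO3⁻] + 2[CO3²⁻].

CA = 2.92 mmol/kg

[CO2*] = KH · pCO2 = 10^(−1.59) × 402×10^-6 = 1.033×10^-5 mol/kg
α₀ = 1/(1 + K1/[H⁺] + K1K2/[H⁺]²) = 1/(1 + 10^+2.29 + 10^+1.64) = 0.004173
DIC = [CO2*]/α₀ = 1.033×10^-5 / 0.004173 = 2.476 mmol/kg
CA = (α₁ + 2α₂)·DIC = (0.8137 + 2×0.1822) × 2.476 = 2.92 mmol/kg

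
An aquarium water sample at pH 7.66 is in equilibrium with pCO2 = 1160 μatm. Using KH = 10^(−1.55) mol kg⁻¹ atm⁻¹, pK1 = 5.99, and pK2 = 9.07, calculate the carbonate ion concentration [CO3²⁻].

[CO2*] = KH · pCO2 = 10^(−1.55) × 1160×10^-6 = 3.269×10^-5 mol/kg
α₀ = 1/(1 + K1/[H⁺] + K1K2/[H⁺]²) = 1/(1 + 10^+1.67 + 10^+0.26) = 0.02016
DIC = [CO2*]/α₀ = 3.269×10^-5 / 0.02016 = 1.621 mmol/kg
[CO3²⁻] = α₂·DIC; α₂ = 0.03669, so [CO3²⁻] = 0.03669 × 1.621 = 0.0595 mmol/kg

[CO3²⁻] = 0.0595 mmol/kg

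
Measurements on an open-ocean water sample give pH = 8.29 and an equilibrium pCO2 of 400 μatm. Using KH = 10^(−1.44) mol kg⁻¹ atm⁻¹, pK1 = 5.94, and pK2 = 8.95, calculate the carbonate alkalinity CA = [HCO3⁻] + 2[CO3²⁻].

[CO2*] = KH · pCO2 = 10^(−1.44) × 400×10^-6 = 1.452×10^-5 mol/kg
α₀ = 1/(1 + K1/[H⁺] + K1K2/[H⁺]²) = 1/(1 + 10^+2.35 + 10^+1.69) = 0.003652
DIC = [CO2*]/α₀ = 1.452×10^-5 / 0.003652 = 3.977 mmol/kg
CA = (α₁ + 2α₂)·DIC = (0.8175 + 2×0.1788) × 3.977 = 4.67 mmol/kg

CA = 4.67 mmol/kg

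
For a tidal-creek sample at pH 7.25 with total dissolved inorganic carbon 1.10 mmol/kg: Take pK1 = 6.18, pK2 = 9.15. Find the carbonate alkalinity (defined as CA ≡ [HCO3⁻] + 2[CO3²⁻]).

CA = [HCO3⁻] + 2[CO3²⁻] = (α₁ + 2α₂)·DIC
At pH 7.25: [H⁺]/K1 = 10^-1.07 = 0.085114, K2/[H⁺] = 10^-1.90 = 0.012589
α₁ = 1/(1 + 0.085114 + 0.012589) = 1/1.0977 = 0.9110; α₂ = α₁·K2/[H⁺] = 0.01147
α₁ + 2α₂ = 0.9339
CA = 0.9339 × 1.10 = 1.03 mmol/kg

CA = 1.03 mmol/kg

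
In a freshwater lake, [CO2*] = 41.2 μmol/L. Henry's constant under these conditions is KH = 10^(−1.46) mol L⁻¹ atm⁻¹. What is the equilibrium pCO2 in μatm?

pCO2 = 1190 μatm

KH = 10^(−1.46) = 3.467×10^-2 mol L⁻¹ atm⁻¹
pCO2 = [CO2*]/KH = 41.2×10^-6 / 3.467×10^-2 = 1.19×10^-3 atm = 1190 μatm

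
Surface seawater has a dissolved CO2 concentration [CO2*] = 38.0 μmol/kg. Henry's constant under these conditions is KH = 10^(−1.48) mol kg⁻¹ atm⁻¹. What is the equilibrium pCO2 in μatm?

KH = 10^(−1.48) = 3.311×10^-2 mol kg⁻¹ atm⁻¹
pCO2 = [CO2*]/KH = 38.0×10^-6 / 3.311×10^-2 = 1.15×10^-3 atm = 1150 μatm

pCO2 = 1150 μatm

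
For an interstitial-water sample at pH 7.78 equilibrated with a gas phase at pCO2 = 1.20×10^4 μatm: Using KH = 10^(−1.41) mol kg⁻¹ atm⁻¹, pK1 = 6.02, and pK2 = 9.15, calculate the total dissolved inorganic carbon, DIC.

[CO2*] = KH · pCO2 = 10^(−1.41) × 1.20×10^4×10^-6 = 4.669×10^-4 mol/kg
α₀ = 1/(1 + K1/[H⁺] + K1K2/[H⁺]²) = 1/(1 + 10^+1.76 + 10^+0.39) = 0.01639
DIC = [CO2*]/α₀ = 4.669×10^-4 / 0.01639 = 28.5 mmol/kg

DIC = 28.5 mmol/kg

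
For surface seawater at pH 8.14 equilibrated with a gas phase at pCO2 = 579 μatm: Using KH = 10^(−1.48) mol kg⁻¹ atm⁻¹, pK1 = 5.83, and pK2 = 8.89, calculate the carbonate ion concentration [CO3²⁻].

[CO3²⁻] = 0.696 mmol/kg

[CO2*] = KH · pCO2 = 10^(−1.48) × 579×10^-6 = 1.917×10^-5 mol/kg
α₀ = 1/(1 + K1/[H⁺] + K1K2/[H⁺]²) = 1/(1 + 10^+2.31 + 10^+1.56) = 0.004141
DIC = [CO2*]/α₀ = 1.917×10^-5 / 0.004141 = 4.630 mmol/kg
[CO3²⁻] = α₂·DIC; α₂ = 0.1504, so [CO3²⁻] = 0.1504 × 4.630 = 0.696 mmol/kg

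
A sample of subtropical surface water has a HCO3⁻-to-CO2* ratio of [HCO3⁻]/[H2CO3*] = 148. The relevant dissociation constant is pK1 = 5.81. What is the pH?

pH = 7.98

From K1 = [H⁺][HCO3⁻]/[H2CO3*]:  pH = pK1 + log₁₀([HCO3⁻]/[H2CO3*])
log₁₀(148) = +2.170
pH = 5.81 + (+2.170) = 7.98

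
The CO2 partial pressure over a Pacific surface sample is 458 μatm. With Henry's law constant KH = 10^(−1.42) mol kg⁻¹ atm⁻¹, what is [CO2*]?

KH = 10^(−1.42) = 3.802×10^-2 mol kg⁻¹ atm⁻¹
[CO2*] = KH · pCO2 = 3.802×10^-2 × 458×10^-6 atm = 1.74×10^-5 mol/kg

[CO2*] = 17.4 μmol/kg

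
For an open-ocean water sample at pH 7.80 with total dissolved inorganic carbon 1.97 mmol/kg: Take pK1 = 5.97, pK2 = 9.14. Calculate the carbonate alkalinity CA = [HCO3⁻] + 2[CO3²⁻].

CA = 2.03 mmol/kg

CA = [HCO3⁻] + 2[CO3²⁻] = (α₁ + 2α₂)·DIC
At pH 7.80: [H⁺]/K1 = 10^-1.83 = 0.014791, K2/[H⁺] = 10^-1.34 = 0.045709
α₁ = 1/(1 + 0.014791 + 0.045709) = 1/1.0605 = 0.9430; α₂ = α₁·K2/[H⁺] = 0.04310
α₁ + 2α₂ = 1.0292
CA = 1.0292 × 1.97 = 2.03 mmol/kg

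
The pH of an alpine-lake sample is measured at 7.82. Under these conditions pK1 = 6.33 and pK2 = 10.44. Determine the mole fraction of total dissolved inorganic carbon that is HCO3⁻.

α₁ = 1 / (1 + [H⁺]/K1 + K2/[H⁺]) = 1 / (1 + 10^-1.49 + 10^-2.62)
   = 1 / (1 + 0.032359 + 0.0023988) = 1/1.0348 = 0.9664

α₁ = 0.966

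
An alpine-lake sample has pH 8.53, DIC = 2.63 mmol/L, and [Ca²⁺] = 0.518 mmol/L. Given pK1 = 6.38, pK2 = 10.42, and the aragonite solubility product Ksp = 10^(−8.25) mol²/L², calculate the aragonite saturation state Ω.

α₂ = 1 / (1 + [H⁺]/K2 + [H⁺]²/(K1K2)) = 1 / (1 + 10^+1.89 + 10^-0.26)
   = 1 / (1 + 77.625 + 0.54954) = 1/79.174 = 0.01263
[CO3²⁻] = α₂ × DIC = 0.01263 × 2.63 = 0.03322 mmol/L
Ksp = 10^(−8.25) = 5.623×10^-9
Ω = [Ca²⁺][CO3²⁻]/Ksp = (0.518×10^-3)(3.322×10^-5) / 5.623×10^-9 = 3.06

Ω = 3.06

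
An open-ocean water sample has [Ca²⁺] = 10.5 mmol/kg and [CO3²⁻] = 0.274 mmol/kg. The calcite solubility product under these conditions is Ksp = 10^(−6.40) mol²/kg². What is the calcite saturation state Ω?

Ksp = 10^(−6.40) = 3.981×10^-7
Ω = [Ca²⁺][CO3²⁻]/Ksp = (10.5×10^-3)(0.274×10^-3) / 3.981×10^-7 = 7.23

Ω = 7.23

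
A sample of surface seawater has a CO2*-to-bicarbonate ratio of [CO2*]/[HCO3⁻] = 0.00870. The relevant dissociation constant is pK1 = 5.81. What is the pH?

pH = 7.87

From K1 = [H⁺][HCO3⁻]/[CO2*]:  pH = pK1 − log₁₀([CO2*]/[HCO3⁻])
log₁₀(0.00870) = -2.060
pH = 5.81 − (-2.060) = 7.87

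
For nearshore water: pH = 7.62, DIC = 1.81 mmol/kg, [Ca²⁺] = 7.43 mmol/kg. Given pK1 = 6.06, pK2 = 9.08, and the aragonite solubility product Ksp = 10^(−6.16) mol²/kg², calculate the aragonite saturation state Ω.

Ω = 0.635

α₂ = 1 / (1 + [H⁺]/K2 + [H⁺]²/(K1K2)) = 1 / (1 + 10^+1.46 + 10^-0.10)
   = 1 / (1 + 28.840 + 0.79433) = 1/30.635 = 0.03264
[CO3²⁻] = α₂ × DIC = 0.03264 × 1.81 = 0.05908 mmol/kg
Ksp = 10^(−6.16) = 6.918×10^-7
Ω = [Ca²⁺][CO3²⁻]/Ksp = (7.43×10^-3)(5.908×10^-5) / 6.918×10^-7 = 0.635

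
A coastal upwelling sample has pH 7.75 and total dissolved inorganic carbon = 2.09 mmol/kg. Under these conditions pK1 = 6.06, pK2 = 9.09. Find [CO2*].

α₀ = 1 / (1 + K1/[H⁺] + K1K2/[H⁺]²) = 1 / (1 + 10^+1.69 + 10^+0.35)
   = 1 / (1 + 48.978 + 2.2387) = 1/52.217 = 0.01915
[CO2*] = α₀ × DIC = 0.01915 × 2.09 = 0.0400 mmol/kg

[CO2*] = 0.0400 mmol/kg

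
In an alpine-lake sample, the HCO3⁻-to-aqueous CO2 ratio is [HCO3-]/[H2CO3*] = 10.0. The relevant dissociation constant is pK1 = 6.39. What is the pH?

From K1 = [H⁺][HCO3-]/[H2CO3*]:  pH = pK1 + log₁₀([HCO3-]/[H2CO3*])
log₁₀(10.0) = +1.000
pH = 6.39 + (+1.000) = 7.39

pH = 7.39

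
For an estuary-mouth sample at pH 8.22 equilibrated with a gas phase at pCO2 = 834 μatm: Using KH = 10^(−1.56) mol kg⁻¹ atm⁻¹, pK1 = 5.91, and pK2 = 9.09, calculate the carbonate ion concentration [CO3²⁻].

[CO3²⁻] = 0.633 mmol/kg

[CO2*] = KH · pCO2 = 10^(−1.56) × 834×10^-6 = 2.297×10^-5 mol/kg
α₀ = 1/(1 + K1/[H⁺] + K1K2/[H⁺]²) = 1/(1 + 10^+2.31 + 10^+1.44) = 0.004297
DIC = [CO2*]/α₀ = 2.297×10^-5 / 0.004297 = 5.346 mmol/kg
[CO3²⁻] = α₂·DIC; α₂ = 0.1184, so [CO3²⁻] = 0.1184 × 5.346 = 0.633 mmol/kg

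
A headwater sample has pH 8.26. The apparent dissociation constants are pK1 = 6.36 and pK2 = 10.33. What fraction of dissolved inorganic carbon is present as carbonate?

α₂ = 0.00834

α₂ = 1 / (1 + [H⁺]/K2 + [H⁺]²/(K1K2)) = 1 / (1 + 10^+2.07 + 10^+0.17)
   = 1 / (1 + 117.49 + 1.4791) = 1/119.97 = 0.008335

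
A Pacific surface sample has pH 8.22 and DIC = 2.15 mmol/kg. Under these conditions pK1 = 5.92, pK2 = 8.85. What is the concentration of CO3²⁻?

α₂ = 1 / (1 + [H⁺]/K2 + [H⁺]²/(K1K2)) = 1 / (1 + 10^+0.63 + 10^-1.67)
   = 1 / (1 + 4.2658 + 0.021380) = 1/5.2872 = 0.1891
[CO3²⁻] = α₂ × DIC = 0.1891 × 2.15 = 0.407 mmol/kg

[CO3²⁻] = 0.407 mmol/kg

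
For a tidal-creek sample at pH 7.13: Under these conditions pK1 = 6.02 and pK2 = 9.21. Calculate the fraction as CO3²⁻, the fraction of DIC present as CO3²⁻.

α₂ = 1 / (1 + [H⁺]/K2 + [H⁺]²/(K1K2)) = 1 / (1 + 10^+2.08 + 10^+0.97)
   = 1 / (1 + 120.23 + 9.3325) = 1/130.56 = 0.007659

α₂ = 0.00766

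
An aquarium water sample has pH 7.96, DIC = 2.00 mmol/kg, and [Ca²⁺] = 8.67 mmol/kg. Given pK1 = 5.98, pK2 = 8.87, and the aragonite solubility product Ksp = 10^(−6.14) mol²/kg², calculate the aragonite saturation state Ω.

α₂ = 1 / (1 + [H⁺]/K2 + [H⁺]²/(K1K2)) = 1 / (1 + 10^+0.91 + 10^-1.07)
   = 1 / (1 + 8.1283 + 0.085114) = 1/9.2134 = 0.1085
[CO3²⁻] = α₂ × DIC = 0.1085 × 2.00 = 0.2171 mmol/kg
Ksp = 10^(−6.14) = 7.244×10^-7
Ω = [Ca²⁺][CO3²⁻]/Ksp = (8.67×10^-3)(2.171×10^-4) / 7.244×10^-7 = 2.60

Ω = 2.60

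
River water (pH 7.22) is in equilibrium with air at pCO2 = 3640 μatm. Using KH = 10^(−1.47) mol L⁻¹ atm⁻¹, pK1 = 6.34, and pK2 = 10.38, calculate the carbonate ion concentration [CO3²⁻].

[CO2*] = KH · pCO2 = 10^(−1.47) × 3640×10^-6 = 1.233×10^-4 mol/L
α₀ = 1/(1 + K1/[H⁺] + K1K2/[H⁺]²) = 1/(1 + 10^+0.88 + 10^-2.28) = 0.1164
DIC = [CO2*]/α₀ = 1.233×10^-4 / 0.1164 = 1.060 mmol/L
[CO3²⁻] = α₂·DIC; α₂ = 0.0006109, so [CO3²⁻] = 0.0006109 × 1.060 = 0.000647 mmol/L = 0.647 μmol/L

[CO3²⁻] = 0.647 μmol/L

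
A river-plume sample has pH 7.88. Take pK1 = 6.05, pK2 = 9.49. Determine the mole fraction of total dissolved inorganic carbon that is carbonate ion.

α₂ = 0.0236

α₂ = 1 / (1 + [H⁺]/K2 + [H⁺]²/(K1K2)) = 1 / (1 + 10^+1.61 + 10^-0.22)
   = 1 / (1 + 40.738 + 0.60256) = 1/42.341 = 0.02362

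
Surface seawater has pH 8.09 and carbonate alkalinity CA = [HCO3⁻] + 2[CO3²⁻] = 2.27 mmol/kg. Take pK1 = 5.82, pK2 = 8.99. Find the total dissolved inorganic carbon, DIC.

DIC = 2.05 mmol/kg

CA = [HCO3⁻] + 2[CO3²⁻] = (α₁ + 2α₂)·DIC
At pH 8.09: [H⁺]/K1 = 10^-2.27 = 0.0053703, K2/[H⁺] = 10^-0.90 = 0.12589
α₁ = 1/(1 + 0.0053703 + 0.12589) = 1/1.1313 = 0.8840; α₂ = α₁·K2/[H⁺] = 0.1113
α₁ + 2α₂ = 1.1065
DIC = CA / (α₁ + 2α₂) = 2.27 / 1.1065 = 2.05 mmol/kg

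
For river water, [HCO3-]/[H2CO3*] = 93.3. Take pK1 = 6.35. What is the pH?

From K1 = [H⁺][HCO3-]/[H2CO3*]:  pH = pK1 + log₁₀([HCO3-]/[H2CO3*])
log₁₀(93.3) = +1.970
pH = 6.35 + (+1.970) = 8.32

pH = 8.32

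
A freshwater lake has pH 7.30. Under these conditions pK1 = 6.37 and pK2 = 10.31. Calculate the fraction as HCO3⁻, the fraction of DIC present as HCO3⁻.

α₁ = 0.894

α₁ = 1 / (1 + [H⁺]/K1 + K2/[H⁺]) = 1 / (1 + 10^-0.93 + 10^-3.01)
   = 1 / (1 + 0.11749 + 0.00097724) = 1/1.1185 = 0.8941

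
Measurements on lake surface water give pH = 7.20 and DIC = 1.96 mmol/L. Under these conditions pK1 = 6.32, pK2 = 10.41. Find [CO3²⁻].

[CO3²⁻] = 1.07 μmol/L

α₂ = 1 / (1 + [H⁺]/K2 + [H⁺]²/(K1K2)) = 1 / (1 + 10^+3.21 + 10^+2.33)
   = 1 / (1 + 1621.8 + 213.80) = 1/1836.6 = 0.0005445
[CO3²⁻] = α₂ × DIC = 0.0005445 × 1.96 = 0.00107 mmol/L = 1.07 μmol/L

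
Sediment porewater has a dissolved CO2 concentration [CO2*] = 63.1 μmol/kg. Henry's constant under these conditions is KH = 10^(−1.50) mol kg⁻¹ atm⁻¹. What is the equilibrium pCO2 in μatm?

pCO2 = 2000 μatm

KH = 10^(−1.50) = 3.162×10^-2 mol kg⁻¹ atm⁻¹
pCO2 = [CO2*]/KH = 63.1×10^-6 / 3.162×10^-2 = 2.00×10^-3 atm = 2000 μatm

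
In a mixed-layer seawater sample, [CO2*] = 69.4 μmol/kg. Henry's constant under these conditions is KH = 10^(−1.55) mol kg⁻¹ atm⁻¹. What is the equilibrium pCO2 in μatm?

pCO2 = 2460 μatm

KH = 10^(−1.55) = 2.818×10^-2 mol kg⁻¹ atm⁻¹
pCO2 = [CO2*]/KH = 69.4×10^-6 / 2.818×10^-2 = 2.46×10^-3 atm = 2460 μatm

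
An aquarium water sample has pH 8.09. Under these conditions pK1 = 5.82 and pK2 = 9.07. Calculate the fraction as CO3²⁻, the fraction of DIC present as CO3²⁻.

α₂ = 1 / (1 + [H⁺]/K2 + [H⁺]²/(K1K2)) = 1 / (1 + 10^+0.98 + 10^-1.29)
   = 1 / (1 + 9.5499 + 0.051286) = 1/10.601 = 0.09433

α₂ = 0.0943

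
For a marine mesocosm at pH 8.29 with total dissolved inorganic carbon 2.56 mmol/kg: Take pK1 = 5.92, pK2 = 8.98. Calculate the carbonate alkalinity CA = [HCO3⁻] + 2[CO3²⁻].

CA = [HCO3⁻] + 2[CO3²⁻] = (α₁ + 2α₂)·DIC
At pH 8.29: [H⁺]/K1 = 10^-2.37 = 0.0042658, K2/[H⁺] = 10^-0.69 = 0.20417
α₁ = 1/(1 + 0.0042658 + 0.20417) = 1/1.2084 = 0.8275; α₂ = α₁·K2/[H⁺] = 0.1690
α₁ + 2α₂ = 1.1654
CA = 1.1654 × 2.56 = 2.98 mmol/kg

CA = 2.98 mmol/kg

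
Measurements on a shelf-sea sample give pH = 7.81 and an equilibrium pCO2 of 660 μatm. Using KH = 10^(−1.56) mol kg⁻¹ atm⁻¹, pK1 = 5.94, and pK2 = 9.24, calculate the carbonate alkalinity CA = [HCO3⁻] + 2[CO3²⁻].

CA = 1.45 mmol/kg

[CO2*] = KH · pCO2 = 10^(−1.56) × 660×10^-6 = 1.818×10^-5 mol/kg
α₀ = 1/(1 + K1/[H⁺] + K1K2/[H⁺]²) = 1/(1 + 10^+1.87 + 10^+0.44) = 0.01284
DIC = [CO2*]/α₀ = 1.818×10^-5 / 0.01284 = 1.416 mmol/kg
CA = (α₁ + 2α₂)·DIC = (0.9518 + 2×0.03536) × 1.416 = 1.45 mmol/kg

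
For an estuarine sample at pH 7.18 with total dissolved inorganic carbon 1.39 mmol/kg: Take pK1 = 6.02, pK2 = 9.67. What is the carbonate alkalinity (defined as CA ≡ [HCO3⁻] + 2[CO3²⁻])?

CA = [HCO3⁻] + 2[CO3²⁻] = (α₁ + 2α₂)·DIC
At pH 7.18: [H⁺]/K1 = 10^-1.16 = 0.069183, K2/[H⁺] = 10^-2.49 = 0.0032359
α₁ = 1/(1 + 0.069183 + 0.0032359) = 1/1.0724 = 0.9325; α₂ = α₁·K2/[H⁺] = 0.003017
α₁ + 2α₂ = 0.9385
CA = 0.9385 × 1.39 = 1.30 mmol/kg

CA = 1.30 mmol/kg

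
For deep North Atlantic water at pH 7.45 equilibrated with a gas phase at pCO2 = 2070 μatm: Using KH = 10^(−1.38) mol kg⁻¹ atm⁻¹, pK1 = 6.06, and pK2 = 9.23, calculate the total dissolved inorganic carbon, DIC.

[CO2*] = KH · pCO2 = 10^(−1.38) × 2070×10^-6 = 8.629×10^-5 mol/kg
α₀ = 1/(1 + K1/[H⁺] + K1K2/[H⁺]²) = 1/(1 + 10^+1.39 + 10^-0.39) = 0.03853
DIC = [CO2*]/α₀ = 8.629×10^-5 / 0.03853 = 2.24 mmol/kg

DIC = 2.24 mmol/kg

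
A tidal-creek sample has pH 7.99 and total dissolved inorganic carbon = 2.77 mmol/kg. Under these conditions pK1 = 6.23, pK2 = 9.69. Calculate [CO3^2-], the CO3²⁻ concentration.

α₂ = 1 / (1 + [H⁺]/K2 + [H⁺]²/(K1K2)) = 1 / (1 + 10^+1.70 + 10^-0.06)
   = 1 / (1 + 50.119 + 0.87096) = 1/51.990 = 0.01923
[CO3²⁻] = α₂ × DIC = 0.01923 × 2.77 = 0.0533 mmol/kg

[CO3²⁻] = 0.0533 mmol/kg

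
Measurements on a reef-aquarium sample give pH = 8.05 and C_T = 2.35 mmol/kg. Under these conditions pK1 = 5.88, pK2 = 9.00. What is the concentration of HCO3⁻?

α₁ = 1 / (1 + [H⁺]/K1 + K2/[H⁺]) = 1 / (1 + 10^-2.17 + 10^-0.95)
   = 1 / (1 + 0.0067608 + 0.11220) = 1/1.1190 = 0.8937
[HCO3⁻] = α₁ × DIC = 0.8937 × 2.35 = 2.10 mmol/kg

[HCO3⁻] = 2.10 mmol/kg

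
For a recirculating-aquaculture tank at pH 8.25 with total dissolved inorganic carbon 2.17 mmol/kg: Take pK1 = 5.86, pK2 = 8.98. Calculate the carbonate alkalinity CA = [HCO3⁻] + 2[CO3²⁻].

CA = [HCO3⁻] + 2[CO3²⁻] = (α₁ + 2α₂)·DIC
At pH 8.25: [H⁺]/K1 = 10^-2.39 = 0.0040738, K2/[H⁺] = 10^-0.73 = 0.18621
α₁ = 1/(1 + 0.0040738 + 0.18621) = 1/1.1903 = 0.8401; α₂ = α₁·K2/[H⁺] = 0.1564
α₁ + 2α₂ = 1.1530
CA = 1.1530 × 2.17 = 2.50 mmol/kg

CA = 2.50 mmol/kg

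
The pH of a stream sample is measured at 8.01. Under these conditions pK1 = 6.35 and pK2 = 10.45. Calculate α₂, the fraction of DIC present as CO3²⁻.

α₂ = 1 / (1 + [H⁺]/K2 + [H⁺]²/(K1K2)) = 1 / (1 + 10^+2.44 + 10^+0.78)
   = 1 / (1 + 275.42 + 6.0256) = 1/282.45 = 0.003540

α₂ = 0.00354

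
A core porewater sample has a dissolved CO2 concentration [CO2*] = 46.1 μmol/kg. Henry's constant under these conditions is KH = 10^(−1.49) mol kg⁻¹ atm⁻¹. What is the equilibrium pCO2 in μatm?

pCO2 = 1420 μatm

KH = 10^(−1.49) = 3.236×10^-2 mol kg⁻¹ atm⁻¹
pCO2 = [CO2*]/KH = 46.1×10^-6 / 3.236×10^-2 = 1.42×10^-3 atm = 1420 μatm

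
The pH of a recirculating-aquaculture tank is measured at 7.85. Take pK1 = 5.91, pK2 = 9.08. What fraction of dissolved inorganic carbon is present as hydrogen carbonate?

α₁ = 0.934

α₁ = 1 / (1 + [H⁺]/K1 + K2/[H⁺]) = 1 / (1 + 10^-1.94 + 10^-1.23)
   = 1 / (1 + 0.011482 + 0.058884) = 1/1.0704 = 0.9343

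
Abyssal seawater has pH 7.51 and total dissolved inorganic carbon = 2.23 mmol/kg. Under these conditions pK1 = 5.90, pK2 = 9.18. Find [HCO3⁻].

α₁ = 1 / (1 + [H⁺]/K1 + K2/[H⁺]) = 1 / (1 + 10^-1.61 + 10^-1.67)
   = 1 / (1 + 0.024547 + 0.021380) = 1/1.0459 = 0.9561
[HCO3⁻] = α₁ × DIC = 0.9561 × 2.23 = 2.13 mmol/kg

[HCO3⁻] = 2.13 mmol/kg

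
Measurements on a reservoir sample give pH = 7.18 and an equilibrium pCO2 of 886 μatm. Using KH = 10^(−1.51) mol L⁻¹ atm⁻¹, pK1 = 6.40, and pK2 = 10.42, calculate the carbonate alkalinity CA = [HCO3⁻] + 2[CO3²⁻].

CA = 0.165 mmol/L

[CO2*] = KH · pCO2 = 10^(−1.51) × 886×10^-6 = 2.738×10^-5 mol/L
α₀ = 1/(1 + K1/[H⁺] + K1K2/[H⁺]²) = 1/(1 + 10^+0.78 + 10^-2.46) = 0.1423
DIC = [CO2*]/α₀ = 2.738×10^-5 / 0.1423 = 0.1925 mmol/L
CA = (α₁ + 2α₂)·DIC = (0.8572 + 2×0.0004933) × 0.1925 = 0.165 mmol/L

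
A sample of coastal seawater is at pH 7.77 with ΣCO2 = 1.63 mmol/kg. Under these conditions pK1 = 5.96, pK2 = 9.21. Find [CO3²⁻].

[CO3²⁻] = 0.0563 mmol/kg

α₂ = 1 / (1 + [H⁺]/K2 + [H⁺]²/(K1K2)) = 1 / (1 + 10^+1.44 + 10^-0.37)
   = 1 / (1 + 27.542 + 0.42658) = 1/28.969 = 0.03452
[CO3²⁻] = α₂ × DIC = 0.03452 × 1.63 = 0.0563 mmol/kg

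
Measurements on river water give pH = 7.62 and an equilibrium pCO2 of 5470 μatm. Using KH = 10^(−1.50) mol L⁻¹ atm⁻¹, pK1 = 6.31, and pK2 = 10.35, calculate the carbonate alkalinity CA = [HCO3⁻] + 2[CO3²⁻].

CA = 3.54 mmol/L

[CO2*] = KH · pCO2 = 10^(−1.50) × 5470×10^-6 = 1.730×10^-4 mol/L
α₀ = 1/(1 + K1/[H⁺] + K1K2/[H⁺]²) = 1/(1 + 10^+1.31 + 10^-1.42) = 0.04661
DIC = [CO2*]/α₀ = 1.730×10^-4 / 0.04661 = 3.711 mmol/L
CA = (α₁ + 2α₂)·DIC = (0.9516 + 2×0.001772) × 3.711 = 3.54 mmol/L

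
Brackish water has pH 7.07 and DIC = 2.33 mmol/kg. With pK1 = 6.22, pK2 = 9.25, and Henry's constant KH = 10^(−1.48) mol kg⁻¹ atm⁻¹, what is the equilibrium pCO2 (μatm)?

α₀ = 1 / (1 + K1/[H⁺] + K1K2/[H⁺]²) = 1 / (1 + 10^+0.85 + 10^-1.33)
   = 1 / (1 + 7.0795 + 0.046774) = 1/8.1262 = 0.1231
[CO2*] = α₀ × DIC = 0.1231 × 2.33 = 0.2867 mmol/kg
pCO2 = [CO2*]/KH = 2.867×10^-4 / 3.311×10^-2 = 8660 μatm

pCO2 = 8660 μatm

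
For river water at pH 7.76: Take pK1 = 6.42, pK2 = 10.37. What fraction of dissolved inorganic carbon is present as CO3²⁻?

α₂ = 0.00234

α₂ = 1 / (1 + [H⁺]/K2 + [H⁺]²/(K1K2)) = 1 / (1 + 10^+2.61 + 10^+1.27)
   = 1 / (1 + 407.38 + 18.621) = 1/427.00 = 0.002342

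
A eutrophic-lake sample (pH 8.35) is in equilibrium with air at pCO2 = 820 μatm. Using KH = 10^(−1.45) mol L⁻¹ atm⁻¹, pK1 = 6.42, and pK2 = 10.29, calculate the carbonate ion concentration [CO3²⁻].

[CO3²⁻] = 0.0284 mmol/L

[CO2*] = KH · pCO2 = 10^(−1.45) × 820×10^-6 = 2.909×10^-5 mol/L
α₀ = 1/(1 + K1/[H⁺] + K1K2/[H⁺]²) = 1/(1 + 10^+1.93 + 10^-0.01) = 0.01148
DIC = [CO2*]/α₀ = 2.909×10^-5 / 0.01148 = 2.534 mmol/L
[CO3²⁻] = α₂·DIC; α₂ = 0.01122, so [CO3²⁻] = 0.01122 × 2.534 = 0.0284 mmol/L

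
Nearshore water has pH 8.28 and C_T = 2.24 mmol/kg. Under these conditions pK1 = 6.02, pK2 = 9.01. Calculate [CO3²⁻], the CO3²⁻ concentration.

[CO3²⁻] = 0.350 mmol/kg

α₂ = 1 / (1 + [H⁺]/K2 + [H⁺]²/(K1K2)) = 1 / (1 + 10^+0.73 + 10^-1.53)
   = 1 / (1 + 5.3703 + 0.029512) = 1/6.3998 = 0.1563
[CO3²⁻] = α₂ × DIC = 0.1563 × 2.24 = 0.350 mmol/kg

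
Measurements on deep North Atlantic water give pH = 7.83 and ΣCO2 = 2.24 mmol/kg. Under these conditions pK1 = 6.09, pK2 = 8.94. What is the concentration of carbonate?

α₂ = 1 / (1 + [H⁺]/K2 + [H⁺]²/(K1K2)) = 1 / (1 + 10^+1.11 + 10^-0.63)
   = 1 / (1 + 12.882 + 0.23442) = 1/14.117 = 0.07084
[CO3²⁻] = α₂ × DIC = 0.07084 × 2.24 = 0.159 mmol/kg

[CO3²⁻] = 0.159 mmol/kg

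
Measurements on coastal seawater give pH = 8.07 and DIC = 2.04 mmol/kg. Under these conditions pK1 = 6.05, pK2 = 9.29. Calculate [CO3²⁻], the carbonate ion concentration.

α₂ = 1 / (1 + [H⁺]/K2 + [H⁺]²/(K1K2)) = 1 / (1 + 10^+1.22 + 10^-0.80)
   = 1 / (1 + 16.596 + 0.15849) = 1/17.754 = 0.05632
[CO3²⁻] = α₂ × DIC = 0.05632 × 2.04 = 0.115 mmol/kg

[CO3²⁻] = 0.115 mmol/kg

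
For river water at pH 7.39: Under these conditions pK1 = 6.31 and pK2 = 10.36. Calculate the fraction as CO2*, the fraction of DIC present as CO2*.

α₀ = 1 / (1 + K1/[H⁺] + K1K2/[H⁺]²) = 1 / (1 + 10^+1.08 + 10^-1.89)
   = 1 / (1 + 12.023 + 0.012882) = 1/13.036 = 0.07671

α₀ = 0.0767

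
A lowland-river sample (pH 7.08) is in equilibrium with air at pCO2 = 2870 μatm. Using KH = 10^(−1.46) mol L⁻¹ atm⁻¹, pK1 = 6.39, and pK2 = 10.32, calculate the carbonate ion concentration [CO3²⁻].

[CO2*] = KH · pCO2 = 10^(−1.46) × 2870×10^-6 = 9.951×10^-5 mol/L
α₀ = 1/(1 + K1/[H⁺] + K1K2/[H⁺]²) = 1/(1 + 10^+0.69 + 10^-2.55) = 0.1695
DIC = [CO2*]/α₀ = 9.951×10^-5 / 0.1695 = 0.5872 mmol/L
[CO3²⁻] = α₂·DIC; α₂ = 0.0004776, so [CO3²⁻] = 0.0004776 × 0.5872 = 0.000280 mmol/L = 0.280 μmol/L

[CO3²⁻] = 0.280 μmol/L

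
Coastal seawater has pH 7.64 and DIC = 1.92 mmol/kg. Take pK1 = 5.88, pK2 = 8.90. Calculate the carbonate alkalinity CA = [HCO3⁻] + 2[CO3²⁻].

CA = [HCO3⁻] + 2[CO3²⁻] = (α₁ + 2α₂)·DIC
At pH 7.64: [H⁺]/K1 = 10^-1.76 = 0.017378, K2/[H⁺] = 10^-1.26 = 0.054954
α₁ = 1/(1 + 0.017378 + 0.054954) = 1/1.0723 = 0.9325; α₂ = α₁·K2/[H⁺] = 0.05125
α₁ + 2α₂ = 1.0350
CA = 1.0350 × 1.92 = 1.99 mmol/kg

CA = 1.99 mmol/kg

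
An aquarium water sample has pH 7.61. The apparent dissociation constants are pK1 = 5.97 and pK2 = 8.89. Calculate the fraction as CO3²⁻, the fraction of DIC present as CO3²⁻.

α₂ = 1 / (1 + [H⁺]/K2 + [H⁺]²/(K1K2)) = 1 / (1 + 10^+1.28 + 10^-0.36)
   = 1 / (1 + 19.055 + 0.43652) = 1/20.491 = 0.04880

α₂ = 0.0488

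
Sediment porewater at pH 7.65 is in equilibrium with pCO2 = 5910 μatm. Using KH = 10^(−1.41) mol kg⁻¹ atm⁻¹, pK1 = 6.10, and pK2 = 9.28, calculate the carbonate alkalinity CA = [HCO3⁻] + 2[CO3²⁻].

CA = 8.54 mmol/kg

[CO2*] = KH · pCO2 = 10^(−1.41) × 5910×10^-6 = 2.299×10^-4 mol/kg
α₀ = 1/(1 + K1/[H⁺] + K1K2/[H⁺]²) = 1/(1 + 10^+1.55 + 10^-0.08) = 0.02680
DIC = [CO2*]/α₀ = 2.299×10^-4 / 0.02680 = 8.579 mmol/kg
CA = (α₁ + 2α₂)·DIC = (0.9509 + 2×0.02229) × 8.579 = 8.54 mmol/kg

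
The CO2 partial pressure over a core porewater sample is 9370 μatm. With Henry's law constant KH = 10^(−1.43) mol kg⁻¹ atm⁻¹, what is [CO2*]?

[CO2*] = 348 μmol/kg

KH = 10^(−1.43) = 3.715×10^-2 mol kg⁻¹ atm⁻¹
[CO2*] = KH · pCO2 = 3.715×10^-2 × 9370×10^-6 atm = 3.48×10^-4 mol/kg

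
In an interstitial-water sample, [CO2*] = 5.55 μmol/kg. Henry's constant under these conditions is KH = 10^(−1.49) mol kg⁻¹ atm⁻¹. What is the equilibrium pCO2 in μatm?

pCO2 = 172 μatm

KH = 10^(−1.49) = 3.236×10^-2 mol kg⁻¹ atm⁻¹
pCO2 = [CO2*]/KH = 5.55×10^-6 / 3.236×10^-2 = 1.72×10^-4 atm = 172 μatm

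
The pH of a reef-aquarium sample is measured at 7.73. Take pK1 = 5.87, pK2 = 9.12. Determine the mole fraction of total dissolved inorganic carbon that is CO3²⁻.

α₂ = 1 / (1 + [H⁺]/K2 + [H⁺]²/(K1K2)) = 1 / (1 + 10^+1.39 + 10^-0.47)
   = 1 / (1 + 24.547 + 0.33884) = 1/25.886 = 0.03863

α₂ = 0.0386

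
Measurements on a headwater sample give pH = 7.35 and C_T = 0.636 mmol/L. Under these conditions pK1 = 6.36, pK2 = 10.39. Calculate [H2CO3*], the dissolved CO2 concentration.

α₀ = 1 / (1 + K1/[H⁺] + K1K2/[H⁺]²) = 1 / (1 + 10^+0.99 + 10^-2.05)
   = 1 / (1 + 9.7724 + 0.0089125) = 1/10.781 = 0.09275
[CO2*] = α₀ × DIC = 0.09275 × 0.636 = 0.0590 mmol/L

[CO2*] = 0.0590 mmol/L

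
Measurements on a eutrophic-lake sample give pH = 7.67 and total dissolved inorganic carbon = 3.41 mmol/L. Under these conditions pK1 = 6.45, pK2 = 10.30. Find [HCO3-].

α₁ = 1 / (1 + [H⁺]/K1 + K2/[H⁺]) = 1 / (1 + 10^-1.22 + 10^-2.63)
   = 1 / (1 + 0.060256 + 0.0023442) = 1/1.0626 = 0.9411
[HCO3⁻] = α₁ × DIC = 0.9411 × 3.41 = 3.21 mmol/L

[HCO3⁻] = 3.21 mmol/L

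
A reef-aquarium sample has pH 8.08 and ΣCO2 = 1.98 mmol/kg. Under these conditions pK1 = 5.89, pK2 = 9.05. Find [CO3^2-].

[CO3²⁻] = 0.191 mmol/kg

α₂ = 1 / (1 + [H⁺]/K2 + [H⁺]²/(K1K2)) = 1 / (1 + 10^+0.97 + 10^-1.22)
   = 1 / (1 + 9.3325 + 0.060256) = 1/10.393 = 0.09622
[CO3²⁻] = α₂ × DIC = 0.09622 × 1.98 = 0.191 mmol/kg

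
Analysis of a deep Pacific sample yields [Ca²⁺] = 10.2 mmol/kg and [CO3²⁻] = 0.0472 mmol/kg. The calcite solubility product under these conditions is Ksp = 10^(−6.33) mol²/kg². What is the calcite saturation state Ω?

Ω = 1.03

Ksp = 10^(−6.33) = 4.677×10^-7
Ω = [Ca²⁺][CO3²⁻]/Ksp = (10.2×10^-3)(0.0472×10^-3) / 4.677×10^-7 = 1.03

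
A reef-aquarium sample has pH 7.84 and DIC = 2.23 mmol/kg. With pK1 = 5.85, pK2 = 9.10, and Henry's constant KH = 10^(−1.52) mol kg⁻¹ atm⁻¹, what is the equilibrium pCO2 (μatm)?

α₀ = 1 / (1 + K1/[H⁺] + K1K2/[H⁺]²) = 1 / (1 + 10^+1.99 + 10^+0.73)
   = 1 / (1 + 97.724 + 5.3703) = 1/104.09 = 0.009607
[CO2*] = α₀ × DIC = 0.009607 × 2.23 = 0.02142 mmol/kg
pCO2 = [CO2*]/KH = 2.142×10^-5 / 3.020×10^-2 = 709 μatm

pCO2 = 709 μatm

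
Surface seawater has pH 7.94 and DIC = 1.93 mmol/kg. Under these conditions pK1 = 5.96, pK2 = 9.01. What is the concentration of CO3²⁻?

[CO3²⁻] = 0.150 mmol/kg

α₂ = 1 / (1 + [H⁺]/K2 + [H⁺]²/(K1K2)) = 1 / (1 + 10^+1.07 + 10^-0.91)
   = 1 / (1 + 11.749 + 0.12303) = 1/12.872 = 0.07769
[CO3²⁻] = α₂ × DIC = 0.07769 × 1.93 = 0.150 mmol/kg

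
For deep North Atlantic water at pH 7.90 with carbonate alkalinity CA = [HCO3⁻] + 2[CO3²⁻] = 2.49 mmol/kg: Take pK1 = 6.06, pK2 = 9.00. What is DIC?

DIC = 2.35 mmol/kg

CA = [HCO3⁻] + 2[CO3²⁻] = (α₁ + 2α₂)·DIC
At pH 7.90: [H⁺]/K1 = 10^-1.84 = 0.014454, K2/[H⁺] = 10^-1.10 = 0.079433
α₁ = 1/(1 + 0.014454 + 0.079433) = 1/1.0939 = 0.9142; α₂ = α₁·K2/[H⁺] = 0.07262
α₁ + 2α₂ = 1.0594
DIC = CA / (α₁ + 2α₂) = 2.49 / 1.0594 = 2.35 mmol/kg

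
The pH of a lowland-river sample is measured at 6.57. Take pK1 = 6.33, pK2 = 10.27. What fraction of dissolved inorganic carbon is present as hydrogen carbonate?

α₁ = 1 / (1 + [H⁺]/K1 + K2/[H⁺]) = 1 / (1 + 10^-0.24 + 10^-3.70)
   = 1 / (1 + 0.57544 + 0.00019953) = 1/1.5756 = 0.6347

α₁ = 0.635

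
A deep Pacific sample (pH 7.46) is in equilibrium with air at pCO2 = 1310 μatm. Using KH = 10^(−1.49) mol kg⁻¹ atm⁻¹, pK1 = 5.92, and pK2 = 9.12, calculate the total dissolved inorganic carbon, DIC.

DIC = 1.54 mmol/kg

[CO2*] = KH · pCO2 = 10^(−1.49) × 1310×10^-6 = 4.239×10^-5 mol/kg
α₀ = 1/(1 + K1/[H⁺] + K1K2/[H⁺]²) = 1/(1 + 10^+1.54 + 10^-0.12) = 0.02745
DIC = [CO2*]/α₀ = 4.239×10^-5 / 0.02745 = 1.54 mmol/kg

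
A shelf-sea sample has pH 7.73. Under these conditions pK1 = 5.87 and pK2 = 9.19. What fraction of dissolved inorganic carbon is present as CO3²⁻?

α₂ = 0.0331

α₂ = 1 / (1 + [H⁺]/K2 + [H⁺]²/(K1K2)) = 1 / (1 + 10^+1.46 + 10^-0.40)
   = 1 / (1 + 28.840 + 0.39811) = 1/30.238 = 0.03307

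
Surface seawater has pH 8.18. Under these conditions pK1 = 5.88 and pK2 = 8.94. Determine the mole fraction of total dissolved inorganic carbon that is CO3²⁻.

α₂ = 1 / (1 + [H⁺]/K2 + [H⁺]²/(K1K2)) = 1 / (1 + 10^+0.76 + 10^-1.54)
   = 1 / (1 + 5.7544 + 0.028840) = 1/6.7832 = 0.1474

α₂ = 0.147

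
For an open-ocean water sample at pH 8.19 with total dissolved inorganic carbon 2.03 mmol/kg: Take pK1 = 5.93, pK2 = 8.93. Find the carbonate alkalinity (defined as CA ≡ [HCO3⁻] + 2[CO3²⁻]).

CA = [HCO3⁻] + 2[CO3²⁻] = (α₁ + 2α₂)·DIC
At pH 8.19: [H⁺]/K1 = 10^-2.26 = 0.0054954, K2/[H⁺] = 10^-0.74 = 0.18197
α₁ = 1/(1 + 0.0054954 + 0.18197) = 1/1.1875 = 0.8421; α₂ = α₁·K2/[H⁺] = 0.1532
α₁ + 2α₂ = 1.1486
CA = 1.1486 × 2.03 = 2.33 mmol/kg

CA = 2.33 mmol/kg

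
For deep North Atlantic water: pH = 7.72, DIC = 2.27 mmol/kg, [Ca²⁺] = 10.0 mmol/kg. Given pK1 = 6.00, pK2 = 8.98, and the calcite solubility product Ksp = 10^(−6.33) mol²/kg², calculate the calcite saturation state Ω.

α₂ = 1 / (1 + [H⁺]/K2 + [H⁺]²/(K1K2)) = 1 / (1 + 10^+1.26 + 10^-0.46)
   = 1 / (1 + 18.197 + 0.34674) = 1/19.544 = 0.05117
[CO3²⁻] = α₂ × DIC = 0.05117 × 2.27 = 0.1161 mmol/kg
Ksp = 10^(−6.33) = 4.677×10^-7
Ω = [Ca²⁺][CO3²⁻]/Ksp = (10.0×10^-3)(1.161×10^-4) / 4.677×10^-7 = 2.48

Ω = 2.48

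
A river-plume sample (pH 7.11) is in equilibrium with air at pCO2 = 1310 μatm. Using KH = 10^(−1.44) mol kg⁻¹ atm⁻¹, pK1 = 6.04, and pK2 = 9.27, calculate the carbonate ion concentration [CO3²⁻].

[CO3²⁻] = 3.87 μmol/kg

[CO2*] = KH · pCO2 = 10^(−1.44) × 1310×10^-6 = 4.756×10^-5 mol/kg
α₀ = 1/(1 + K1/[H⁺] + K1K2/[H⁺]²) = 1/(1 + 10^+1.07 + 10^-1.09) = 0.07794
DIC = [CO2*]/α₀ = 4.756×10^-5 / 0.07794 = 0.6102 mmol/kg
[CO3²⁻] = α₂·DIC; α₂ = 0.006335, so [CO3²⁻] = 0.006335 × 0.6102 = 0.00387 mmol/kg = 3.87 μmol/kg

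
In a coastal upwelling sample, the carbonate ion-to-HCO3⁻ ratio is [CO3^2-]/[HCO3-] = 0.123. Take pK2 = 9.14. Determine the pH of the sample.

pH = 8.23

From K2 = [H⁺][CO3^2-]/[HCO3-]:  pH = pK2 + log₁₀([CO3^2-]/[HCO3-])
log₁₀(0.123) = -0.910
pH = 9.14 + (-0.910) = 8.23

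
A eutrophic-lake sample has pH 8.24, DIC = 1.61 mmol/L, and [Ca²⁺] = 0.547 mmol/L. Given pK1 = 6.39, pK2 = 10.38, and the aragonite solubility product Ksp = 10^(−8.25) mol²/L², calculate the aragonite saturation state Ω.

Ω = 1.11

α₂ = 1 / (1 + [H⁺]/K2 + [H⁺]²/(K1K2)) = 1 / (1 + 10^+2.14 + 10^+0.29)
   = 1 / (1 + 138.04 + 1.9498) = 1/140.99 = 0.007093
[CO3²⁻] = α₂ × DIC = 0.007093 × 1.61 = 0.01142 mmol/L = 11.42 μmol/L
Ksp = 10^(−8.25) = 5.623×10^-9
Ω = [Ca²⁺][CO3²⁻]/Ksp = (0.547×10^-3)(1.142×10^-5) / 5.623×10^-9 = 1.11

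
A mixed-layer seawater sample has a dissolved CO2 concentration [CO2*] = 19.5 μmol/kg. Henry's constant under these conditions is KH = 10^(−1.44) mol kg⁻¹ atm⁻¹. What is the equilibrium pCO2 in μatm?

pCO2 = 537 μatm

KH = 10^(−1.44) = 3.631×10^-2 mol kg⁻¹ atm⁻¹
pCO2 = [CO2*]/KH = 19.5×10^-6 / 3.631×10^-2 = 5.37×10^-4 atm = 537 μatm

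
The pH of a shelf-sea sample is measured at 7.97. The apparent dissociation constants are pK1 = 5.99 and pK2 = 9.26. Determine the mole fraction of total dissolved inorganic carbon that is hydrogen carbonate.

α₁ = 1 / (1 + [H⁺]/K1 + K2/[H⁺]) = 1 / (1 + 10^-1.98 + 10^-1.29)
   = 1 / (1 + 0.010471 + 0.051286) = 1/1.0618 = 0.9418

α₁ = 0.942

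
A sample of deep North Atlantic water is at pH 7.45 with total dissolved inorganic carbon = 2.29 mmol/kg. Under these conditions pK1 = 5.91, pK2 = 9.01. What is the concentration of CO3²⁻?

α₂ = 1 / (1 + [H⁺]/K2 + [H⁺]²/(K1K2)) = 1 / (1 + 10^+1.56 + 10^+0.02)
   = 1 / (1 + 36.308 + 1.0471) = 1/38.355 = 0.02607
[CO3²⁻] = α₂ × DIC = 0.02607 × 2.29 = 0.0597 mmol/kg

[CO3²⁻] = 0.0597 mmol/kg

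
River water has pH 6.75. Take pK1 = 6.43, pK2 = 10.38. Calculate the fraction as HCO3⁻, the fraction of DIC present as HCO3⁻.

α₁ = 1 / (1 + [H⁺]/K1 + K2/[H⁺]) = 1 / (1 + 10^-0.32 + 10^-3.63)
   = 1 / (1 + 0.47863 + 0.00023442) = 1/1.4789 = 0.6762

α₁ = 0.676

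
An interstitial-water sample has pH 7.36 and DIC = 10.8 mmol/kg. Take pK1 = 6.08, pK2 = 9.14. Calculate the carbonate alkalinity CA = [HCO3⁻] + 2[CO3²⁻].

CA = [HCO3⁻] + 2[CO3²⁻] = (α₁ + 2α₂)·DIC
At pH 7.36: [H⁺]/K1 = 10^-1.28 = 0.052481, K2/[H⁺] = 10^-1.78 = 0.016596
α₁ = 1/(1 + 0.052481 + 0.016596) = 1/1.0691 = 0.9354; α₂ = α₁·K2/[H⁺] = 0.01552
α₁ + 2α₂ = 0.9664
CA = 0.9664 × 10.8 = 10.4 mmol/kg

CA = 10.4 mmol/kg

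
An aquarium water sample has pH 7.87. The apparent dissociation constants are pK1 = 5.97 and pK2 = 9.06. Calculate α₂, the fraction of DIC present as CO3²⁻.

α₂ = 0.0599

α₂ = 1 / (1 + [H⁺]/K2 + [H⁺]²/(K1K2)) = 1 / (1 + 10^+1.19 + 10^-0.71)
   = 1 / (1 + 15.488 + 0.19498) = 1/16.683 = 0.05994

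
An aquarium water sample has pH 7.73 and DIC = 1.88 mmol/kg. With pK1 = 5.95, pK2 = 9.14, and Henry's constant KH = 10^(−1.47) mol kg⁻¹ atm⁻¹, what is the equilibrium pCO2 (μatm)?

pCO2 = 872 μatm

α₀ = 1 / (1 + K1/[H⁺] + K1K2/[H⁺]²) = 1 / (1 + 10^+1.78 + 10^+0.37)
   = 1 / (1 + 60.256 + 2.3442) = 1/63.600 = 0.01572
[CO2*] = α₀ × DIC = 0.01572 × 1.88 = 0.02956 mmol/kg
pCO2 = [CO2*]/KH = 2.956×10^-5 / 3.388×10^-2 = 872 μatm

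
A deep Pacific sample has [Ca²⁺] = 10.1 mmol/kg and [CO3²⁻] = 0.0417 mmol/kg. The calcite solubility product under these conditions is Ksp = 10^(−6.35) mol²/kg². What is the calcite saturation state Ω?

Ω = 0.943

Ksp = 10^(−6.35) = 4.467×10^-7
Ω = [Ca²⁺][CO3²⁻]/Ksp = (10.1×10^-3)(0.0417×10^-3) / 4.467×10^-7 = 0.943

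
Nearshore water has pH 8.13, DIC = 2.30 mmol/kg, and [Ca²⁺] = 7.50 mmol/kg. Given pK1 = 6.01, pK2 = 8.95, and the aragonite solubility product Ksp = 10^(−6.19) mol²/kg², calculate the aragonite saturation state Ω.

α₂ = 1 / (1 + [H⁺]/K2 + [H⁺]²/(K1K2)) = 1 / (1 + 10^+0.82 + 10^-1.30)
   = 1 / (1 + 6.6069 + 0.050119) = 1/7.6571 = 0.1306
[CO3²⁻] = α₂ × DIC = 0.1306 × 2.30 = 0.3004 mmol/kg
Ksp = 10^(−6.19) = 6.457×10^-7
Ω = [Ca²⁺][CO3²⁻]/Ksp = (7.50×10^-3)(3.004×10^-4) / 6.457×10^-7 = 3.49

Ω = 3.49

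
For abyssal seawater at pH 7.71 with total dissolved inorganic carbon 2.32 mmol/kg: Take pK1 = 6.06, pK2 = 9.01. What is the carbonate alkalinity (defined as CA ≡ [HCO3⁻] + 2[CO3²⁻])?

CA = 2.38 mmol/kg

CA = [HCO3⁻] + 2[CO3²⁻] = (α₁ + 2α₂)·DIC
At pH 7.71: [H⁺]/K1 = 10^-1.65 = 0.022387, K2/[H⁺] = 10^-1.30 = 0.050119
α₁ = 1/(1 + 0.022387 + 0.050119) = 1/1.0725 = 0.9324; α₂ = α₁·K2/[H⁺] = 0.04673
α₁ + 2α₂ = 1.0259
CA = 1.0259 × 2.32 = 2.38 mmol/kg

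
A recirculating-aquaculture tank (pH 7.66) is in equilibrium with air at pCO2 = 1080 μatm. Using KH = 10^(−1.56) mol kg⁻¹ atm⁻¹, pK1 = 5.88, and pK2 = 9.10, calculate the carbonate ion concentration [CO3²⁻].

[CO2*] = KH · pCO2 = 10^(−1.56) × 1080×10^-6 = 2.975×10^-5 mol/kg
α₀ = 1/(1 + K1/[H⁺] + K1K2/[H⁺]²) = 1/(1 + 10^+1.78 + 10^+0.34) = 0.01576
DIC = [CO2*]/α₀ = 2.975×10^-5 / 0.01576 = 1.887 mmol/kg
[CO3²⁻] = α₂·DIC; α₂ = 0.03448, so [CO3²⁻] = 0.03448 × 1.887 = 0.0651 mmol/kg

[CO3²⁻] = 0.0651 mmol/kg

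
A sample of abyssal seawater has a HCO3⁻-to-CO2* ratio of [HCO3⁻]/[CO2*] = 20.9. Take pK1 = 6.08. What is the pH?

From K1 = [H⁺][HCO3⁻]/[CO2*]:  pH = pK1 + log₁₀([HCO3⁻]/[CO2*])
log₁₀(20.9) = +1.320
pH = 6.08 + (+1.320) = 7.40

pH = 7.40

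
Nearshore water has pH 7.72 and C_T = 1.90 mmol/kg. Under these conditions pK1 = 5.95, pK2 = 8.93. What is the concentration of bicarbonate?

α₁ = 1 / (1 + [H⁺]/K1 + K2/[H⁺]) = 1 / (1 + 10^-1.77 + 10^-1.21)
   = 1 / (1 + 0.016982 + 0.061660) = 1/1.0786 = 0.9271
[HCO3⁻] = α₁ × DIC = 0.9271 × 1.90 = 1.76 mmol/kg

[HCO3⁻] = 1.76 mmol/kg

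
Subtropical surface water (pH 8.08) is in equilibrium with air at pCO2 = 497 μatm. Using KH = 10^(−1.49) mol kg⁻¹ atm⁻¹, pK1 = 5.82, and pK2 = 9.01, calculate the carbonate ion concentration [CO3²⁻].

[CO2*] = KH · pCO2 = 10^(−1.49) × 497×10^-6 = 1.608×10^-5 mol/kg
α₀ = 1/(1 + K1/[H⁺] + K1K2/[H⁺]²) = 1/(1 + 10^+2.26 + 10^+1.33) = 0.004894
DIC = [CO2*]/α₀ = 1.608×10^-5 / 0.004894 = 3.286 mmol/kg
[CO3²⁻] = α₂·DIC; α₂ = 0.1046, so [CO3²⁻] = 0.1046 × 3.286 = 0.344 mmol/kg

[CO3²⁻] = 0.344 mmol/kg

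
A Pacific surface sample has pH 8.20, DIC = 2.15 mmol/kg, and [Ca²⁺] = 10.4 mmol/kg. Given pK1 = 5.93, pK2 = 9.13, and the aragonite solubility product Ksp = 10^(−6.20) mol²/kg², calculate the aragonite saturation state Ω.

α₂ = 1 / (1 + [H⁺]/K2 + [H⁺]²/(K1K2)) = 1 / (1 + 10^+0.93 + 10^-1.34)
   = 1 / (1 + 8.5114 + 0.045709) = 1/9.5571 = 0.1046
[CO3²⁻] = α₂ × DIC = 0.1046 × 2.15 = 0.2250 mmol/kg
Ksp = 10^(−6.20) = 6.310×10^-7
Ω = [Ca²⁺][CO3²⁻]/Ksp = (10.4×10^-3)(2.250×10^-4) / 6.310×10^-7 = 3.71

Ω = 3.71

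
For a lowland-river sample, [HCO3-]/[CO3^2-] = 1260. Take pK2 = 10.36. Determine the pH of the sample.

pH = 7.26

From K2 = [H⁺][CO3^2-]/[HCO3-]:  pH = pK2 − log₁₀([HCO3-]/[CO3^2-])
log₁₀(1260) = +3.100
pH = 10.36 − (+3.100) = 7.26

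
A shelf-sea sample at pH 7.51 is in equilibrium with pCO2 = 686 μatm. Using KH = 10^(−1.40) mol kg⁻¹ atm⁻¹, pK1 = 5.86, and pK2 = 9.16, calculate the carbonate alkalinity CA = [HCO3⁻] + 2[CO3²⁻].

CA = 1.27 mmol/kg

[CO2*] = KH · pCO2 = 10^(−1.40) × 686×10^-6 = 2.731×10^-5 mol/kg
α₀ = 1/(1 + K1/[H⁺] + K1K2/[H⁺]²) = 1/(1 + 10^+1.65 + 10^+0.00) = 0.02143
DIC = [CO2*]/α₀ = 2.731×10^-5 / 0.02143 = 1.275 mmol/kg
CA = (α₁ + 2α₂)·DIC = (0.9571 + 2×0.02143) × 1.275 = 1.27 mmol/kg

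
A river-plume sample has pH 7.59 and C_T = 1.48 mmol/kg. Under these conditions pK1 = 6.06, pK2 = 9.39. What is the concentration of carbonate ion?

[CO3²⁻] = 0.0224 mmol/kg

α₂ = 1 / (1 + [H⁺]/K2 + [H⁺]²/(K1K2)) = 1 / (1 + 10^+1.80 + 10^+0.27)
   = 1 / (1 + 63.096 + 1.8621) = 1/65.958 = 0.01516
[CO3²⁻] = α₂ × DIC = 0.01516 × 1.48 = 0.0224 mmol/kg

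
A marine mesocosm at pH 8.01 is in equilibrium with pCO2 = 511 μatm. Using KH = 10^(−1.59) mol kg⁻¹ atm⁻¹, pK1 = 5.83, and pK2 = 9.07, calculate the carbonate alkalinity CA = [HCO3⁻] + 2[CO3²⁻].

CA = 2.33 mmol/kg

[CO2*] = KH · pCO2 = 10^(−1.59) × 511×10^-6 = 1.313×10^-5 mol/kg
α₀ = 1/(1 + K1/[H⁺] + K1K2/[H⁺]²) = 1/(1 + 10^+2.18 + 10^+1.12) = 0.006041
DIC = [CO2*]/α₀ = 1.313×10^-5 / 0.006041 = 2.174 mmol/kg
CA = (α₁ + 2α₂)·DIC = (0.9143 + 2×0.07963) × 2.174 = 2.33 mmol/kg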